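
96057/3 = 32019 = 32019.00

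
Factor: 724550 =2^1*5^2*43^1*337^1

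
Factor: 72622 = 2^1 * 11^1*3301^1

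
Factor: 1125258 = 2^1*3^1*29^2*223^1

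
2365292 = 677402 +1687890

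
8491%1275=841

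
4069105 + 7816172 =11885277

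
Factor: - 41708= - 2^2*10427^1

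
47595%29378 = 18217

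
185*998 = 184630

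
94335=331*285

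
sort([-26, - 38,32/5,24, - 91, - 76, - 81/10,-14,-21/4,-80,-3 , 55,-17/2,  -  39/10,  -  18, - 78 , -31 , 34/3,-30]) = [-91,-80,-78, - 76,-38, - 31 ,-30,-26 , - 18,-14,-17/2 , - 81/10, - 21/4,- 39/10, - 3, 32/5,34/3 , 24,55]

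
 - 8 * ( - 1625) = 13000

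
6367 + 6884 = 13251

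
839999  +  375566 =1215565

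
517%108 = 85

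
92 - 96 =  -4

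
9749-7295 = 2454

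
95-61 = 34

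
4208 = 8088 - 3880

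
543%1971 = 543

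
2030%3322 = 2030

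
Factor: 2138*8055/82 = 3^2* 5^1 * 41^ ( - 1 )*179^1*1069^1 = 8610795/41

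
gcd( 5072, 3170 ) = 634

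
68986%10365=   6796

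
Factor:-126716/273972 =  - 401/867 = - 3^( - 1)*17^( - 2)*401^1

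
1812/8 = 453/2 = 226.50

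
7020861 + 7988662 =15009523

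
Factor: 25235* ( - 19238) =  - 2^1*5^1*7^2*103^1*9619^1 = - 485470930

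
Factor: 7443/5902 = 2^( -1)*3^2 * 13^( - 1 )*227^( - 1) * 827^1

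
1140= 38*30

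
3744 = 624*6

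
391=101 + 290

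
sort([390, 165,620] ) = [ 165,390, 620]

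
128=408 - 280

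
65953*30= 1978590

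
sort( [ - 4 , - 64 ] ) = [ - 64, - 4 ]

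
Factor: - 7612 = - 2^2*11^1*173^1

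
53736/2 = 26868 = 26868.00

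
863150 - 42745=820405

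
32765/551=32765/551= 59.46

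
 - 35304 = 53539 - 88843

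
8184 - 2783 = 5401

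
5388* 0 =0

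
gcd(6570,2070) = 90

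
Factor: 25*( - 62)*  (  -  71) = 110050=2^1*5^2*31^1 * 71^1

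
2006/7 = 2006/7= 286.57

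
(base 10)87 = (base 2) 1010111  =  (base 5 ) 322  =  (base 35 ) 2h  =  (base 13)69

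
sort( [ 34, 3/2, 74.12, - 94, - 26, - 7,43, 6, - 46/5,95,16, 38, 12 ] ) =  [-94 , - 26, - 46/5, -7, 3/2,  6,12 , 16,34, 38, 43,74.12, 95]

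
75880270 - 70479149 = 5401121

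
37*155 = 5735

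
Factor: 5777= 53^1*109^1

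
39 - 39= 0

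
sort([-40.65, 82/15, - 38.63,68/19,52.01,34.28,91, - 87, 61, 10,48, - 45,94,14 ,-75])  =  [ - 87, - 75 , -45,  -  40.65, - 38.63, 68/19,  82/15,10,14 , 34.28,48,  52.01, 61,91, 94]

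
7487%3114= 1259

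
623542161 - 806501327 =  - 182959166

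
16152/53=304 + 40/53= 304.75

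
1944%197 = 171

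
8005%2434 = 703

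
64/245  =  64/245 = 0.26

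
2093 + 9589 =11682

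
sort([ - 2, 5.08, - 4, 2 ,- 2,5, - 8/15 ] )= [ - 4,-2, - 2, - 8/15,  2,5, 5.08] 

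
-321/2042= - 321/2042 = - 0.16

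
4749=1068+3681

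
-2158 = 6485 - 8643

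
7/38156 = 7/38156 = 0.00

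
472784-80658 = 392126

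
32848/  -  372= -89 + 65/93 = - 88.30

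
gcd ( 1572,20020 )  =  4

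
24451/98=249 + 1/2  =  249.50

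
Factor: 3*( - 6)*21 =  - 2^1*3^3*7^1=- 378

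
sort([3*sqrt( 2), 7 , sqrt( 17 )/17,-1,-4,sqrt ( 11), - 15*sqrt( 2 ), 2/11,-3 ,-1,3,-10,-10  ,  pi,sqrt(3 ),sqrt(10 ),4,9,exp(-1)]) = [ - 15*sqrt( 2 ), - 10,-10, - 4, - 3, -1, - 1, 2/11,  sqrt ( 17)/17,exp (-1),sqrt( 3),3,pi,sqrt ( 10),sqrt (11 ),4, 3*sqrt(2 ),7, 9 ] 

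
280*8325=2331000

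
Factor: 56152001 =41^1*1369561^1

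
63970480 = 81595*784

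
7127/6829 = 1 + 298/6829=1.04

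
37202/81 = 459 + 23/81 = 459.28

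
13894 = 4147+9747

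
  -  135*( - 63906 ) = 8627310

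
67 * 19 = 1273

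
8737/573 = 15 + 142/573 =15.25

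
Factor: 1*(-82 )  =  -82 = - 2^1*41^1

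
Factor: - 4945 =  - 5^1 * 23^1  *43^1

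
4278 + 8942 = 13220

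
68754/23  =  68754/23=2989.30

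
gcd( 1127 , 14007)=161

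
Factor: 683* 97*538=35643038=2^1*97^1 * 269^1*683^1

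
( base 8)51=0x29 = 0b101001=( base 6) 105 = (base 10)41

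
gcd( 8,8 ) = 8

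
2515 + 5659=8174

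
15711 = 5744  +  9967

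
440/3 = 440/3 = 146.67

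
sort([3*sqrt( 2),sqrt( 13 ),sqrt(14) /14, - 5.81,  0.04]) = [-5.81,0.04,sqrt(14)/14, sqrt( 13), 3 * sqrt(2 )] 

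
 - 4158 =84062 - 88220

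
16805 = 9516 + 7289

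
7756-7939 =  - 183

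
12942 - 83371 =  - 70429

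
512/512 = 1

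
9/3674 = 9/3674= 0.00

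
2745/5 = 549 = 549.00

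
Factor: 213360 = 2^4*3^1*5^1*7^1*127^1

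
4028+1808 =5836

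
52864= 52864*1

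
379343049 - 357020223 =22322826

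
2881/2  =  2881/2 = 1440.50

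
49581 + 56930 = 106511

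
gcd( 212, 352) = 4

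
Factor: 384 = 2^7*3^1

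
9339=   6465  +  2874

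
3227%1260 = 707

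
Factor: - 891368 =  - 2^3*67^1*1663^1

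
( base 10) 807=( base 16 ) 327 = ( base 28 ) 10n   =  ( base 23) 1c2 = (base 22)1ef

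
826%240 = 106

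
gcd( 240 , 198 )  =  6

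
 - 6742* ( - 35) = 235970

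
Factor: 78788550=2^1*3^1*5^2*525257^1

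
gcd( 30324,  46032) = 84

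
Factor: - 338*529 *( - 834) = 2^2*3^1*13^2*23^2*139^1 = 149120868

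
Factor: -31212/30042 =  - 2^1*3^1*17^2*1669^( - 1) = - 1734/1669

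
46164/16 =11541/4 = 2885.25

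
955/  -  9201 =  - 1 + 8246/9201= - 0.10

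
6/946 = 3/473 = 0.01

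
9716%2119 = 1240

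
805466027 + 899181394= 1704647421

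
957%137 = 135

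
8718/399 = 21 + 113/133 = 21.85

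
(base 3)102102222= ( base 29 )9qj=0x2096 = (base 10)8342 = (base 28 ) AHQ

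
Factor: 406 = 2^1*7^1*29^1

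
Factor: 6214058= 2^1 * 47^1*66107^1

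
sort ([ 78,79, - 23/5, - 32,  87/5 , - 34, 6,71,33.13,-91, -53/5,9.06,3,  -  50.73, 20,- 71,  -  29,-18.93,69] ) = [  -  91, - 71,-50.73, - 34,-32 , - 29,  -  18.93, - 53/5, - 23/5,3,  6, 9.06, 87/5,20,33.13,  69,71, 78,79] 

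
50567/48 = 50567/48=1053.48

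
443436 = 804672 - 361236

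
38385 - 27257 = 11128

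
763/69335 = 109/9905 = 0.01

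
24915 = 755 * 33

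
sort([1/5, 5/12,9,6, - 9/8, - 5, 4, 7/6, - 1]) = [ - 5,- 9/8, - 1,1/5,5/12 , 7/6,4,6, 9] 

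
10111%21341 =10111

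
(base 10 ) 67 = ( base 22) 31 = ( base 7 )124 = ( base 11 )61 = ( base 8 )103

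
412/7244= 103/1811 = 0.06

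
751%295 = 161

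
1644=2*822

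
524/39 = 524/39=13.44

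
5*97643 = 488215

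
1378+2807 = 4185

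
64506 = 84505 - 19999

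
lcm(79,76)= 6004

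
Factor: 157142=2^1*78571^1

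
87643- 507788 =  - 420145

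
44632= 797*56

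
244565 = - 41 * ( - 5965 )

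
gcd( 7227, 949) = 73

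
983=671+312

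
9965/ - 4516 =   -  9965/4516=-2.21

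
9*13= 117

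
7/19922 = 1/2846 =0.00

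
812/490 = 58/35 = 1.66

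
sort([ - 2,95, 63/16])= [ - 2,  63/16, 95 ] 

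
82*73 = 5986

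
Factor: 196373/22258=2^( - 1) * 31^(-1 ) * 547^1  =  547/62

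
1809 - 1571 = 238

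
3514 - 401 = 3113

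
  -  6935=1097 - 8032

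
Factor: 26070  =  2^1*3^1*5^1*11^1 * 79^1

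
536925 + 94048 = 630973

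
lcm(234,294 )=11466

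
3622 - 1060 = 2562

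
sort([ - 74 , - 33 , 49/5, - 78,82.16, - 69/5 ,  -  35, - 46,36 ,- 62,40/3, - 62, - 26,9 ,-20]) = [ - 78,  -  74, - 62, - 62 , - 46 , - 35, - 33 ,  -  26 , - 20, -69/5, 9,49/5,40/3, 36,82.16 ]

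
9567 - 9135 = 432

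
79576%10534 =5838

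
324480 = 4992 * 65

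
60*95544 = 5732640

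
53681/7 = 53681/7 = 7668.71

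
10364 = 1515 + 8849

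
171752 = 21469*8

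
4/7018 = 2/3509 = 0.00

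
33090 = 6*5515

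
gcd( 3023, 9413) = 1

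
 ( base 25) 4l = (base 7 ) 232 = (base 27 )4d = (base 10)121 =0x79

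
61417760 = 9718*6320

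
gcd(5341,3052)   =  763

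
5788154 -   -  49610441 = 55398595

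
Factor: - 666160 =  - 2^4*5^1*11^1 * 757^1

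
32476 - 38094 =- 5618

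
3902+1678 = 5580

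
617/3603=617/3603 = 0.17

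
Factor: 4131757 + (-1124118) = 3007639^1 = 3007639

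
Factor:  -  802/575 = -2^1*5^( - 2 )*23^(- 1)*401^1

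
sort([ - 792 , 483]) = [ - 792,483] 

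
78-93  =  -15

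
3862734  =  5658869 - 1796135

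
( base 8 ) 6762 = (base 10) 3570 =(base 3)11220020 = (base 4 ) 313302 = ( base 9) 4806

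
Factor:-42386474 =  - 2^1*13^1*17^2*5641^1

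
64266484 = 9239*6956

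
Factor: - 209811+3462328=3252517  =  137^1*23741^1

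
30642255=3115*9837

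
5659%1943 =1773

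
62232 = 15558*4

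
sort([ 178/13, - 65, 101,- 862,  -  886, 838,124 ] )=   [-886,-862,- 65 , 178/13,101,124, 838 ] 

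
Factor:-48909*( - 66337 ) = 3244476333 = 3^1*7^1*17^1*137^1*66337^1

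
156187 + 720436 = 876623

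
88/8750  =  44/4375=0.01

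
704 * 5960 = 4195840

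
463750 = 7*66250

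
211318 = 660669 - 449351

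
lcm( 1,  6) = 6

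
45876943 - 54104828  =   - 8227885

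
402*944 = 379488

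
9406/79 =9406/79 = 119.06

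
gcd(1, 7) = 1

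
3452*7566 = 26117832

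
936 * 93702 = 87705072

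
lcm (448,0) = 0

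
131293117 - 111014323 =20278794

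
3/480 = 1/160= 0.01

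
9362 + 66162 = 75524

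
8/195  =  8/195  =  0.04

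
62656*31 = 1942336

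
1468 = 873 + 595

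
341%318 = 23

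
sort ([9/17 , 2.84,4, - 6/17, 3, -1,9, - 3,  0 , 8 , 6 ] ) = [ - 3,- 1, - 6/17, 0,9/17,  2.84, 3,4,6, 8, 9 ] 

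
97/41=2 + 15/41 = 2.37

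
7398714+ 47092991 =54491705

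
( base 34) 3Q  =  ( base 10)128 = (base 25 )53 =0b10000000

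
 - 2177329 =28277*( - 77)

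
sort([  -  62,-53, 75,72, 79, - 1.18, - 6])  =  [ - 62, - 53, - 6, - 1.18, 72, 75, 79 ]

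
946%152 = 34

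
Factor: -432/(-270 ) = 2^3*5^( - 1 ) = 8/5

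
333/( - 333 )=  - 1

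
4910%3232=1678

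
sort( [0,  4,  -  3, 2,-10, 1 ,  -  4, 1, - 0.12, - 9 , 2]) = [ - 10,-9,  -  4, -3, - 0.12, 0, 1, 1, 2,2, 4] 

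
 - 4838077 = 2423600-7261677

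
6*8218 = 49308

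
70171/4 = 17542 + 3/4 = 17542.75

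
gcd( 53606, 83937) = 49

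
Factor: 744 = 2^3 * 3^1*31^1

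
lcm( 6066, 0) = 0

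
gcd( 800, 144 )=16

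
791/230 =791/230 = 3.44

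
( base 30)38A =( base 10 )2950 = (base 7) 11413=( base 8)5606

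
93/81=1 + 4/27 = 1.15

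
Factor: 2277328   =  2^4 * 317^1*449^1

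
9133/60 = 152 + 13/60  =  152.22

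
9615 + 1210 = 10825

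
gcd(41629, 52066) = 7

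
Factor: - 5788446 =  - 2^1*3^1*191^1 * 5051^1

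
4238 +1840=6078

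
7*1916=13412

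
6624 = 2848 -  - 3776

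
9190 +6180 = 15370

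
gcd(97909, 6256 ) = 1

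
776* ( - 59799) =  - 46404024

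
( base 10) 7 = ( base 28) 7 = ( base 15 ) 7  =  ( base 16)7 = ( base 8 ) 7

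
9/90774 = 1/10086 = 0.00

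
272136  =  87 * 3128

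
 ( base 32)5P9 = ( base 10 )5929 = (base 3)22010121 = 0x1729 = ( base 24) a71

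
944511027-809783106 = 134727921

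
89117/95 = 89117/95= 938.07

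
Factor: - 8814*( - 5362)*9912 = 468447741216 = 2^5*3^2*7^2 * 13^1*59^1 *113^1*383^1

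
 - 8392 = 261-8653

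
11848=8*1481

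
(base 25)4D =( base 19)5I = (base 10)113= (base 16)71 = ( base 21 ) 58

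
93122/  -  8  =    -  11641  +  3/4=- 11640.25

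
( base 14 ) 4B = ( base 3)2111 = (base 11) 61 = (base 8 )103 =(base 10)67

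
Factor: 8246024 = 2^3*43^1*23971^1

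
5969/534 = 11 + 95/534  =  11.18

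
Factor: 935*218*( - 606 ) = - 123520980 = - 2^2* 3^1*5^1* 11^1*17^1*101^1*109^1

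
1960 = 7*280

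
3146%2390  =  756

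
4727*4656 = 22008912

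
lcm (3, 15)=15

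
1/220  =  1/220 = 0.00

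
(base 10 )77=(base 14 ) 57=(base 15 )52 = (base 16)4d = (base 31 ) 2f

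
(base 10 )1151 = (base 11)957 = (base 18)39h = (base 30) 18B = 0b10001111111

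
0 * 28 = 0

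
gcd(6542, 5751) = 1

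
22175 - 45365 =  - 23190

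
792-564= 228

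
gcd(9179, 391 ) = 1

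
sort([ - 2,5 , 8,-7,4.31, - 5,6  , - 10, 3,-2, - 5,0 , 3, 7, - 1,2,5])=[  -  10 ,-7, - 5,- 5,- 2, - 2, - 1 , 0, 2, 3, 3, 4.31,5,5 , 6,  7, 8 ]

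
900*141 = 126900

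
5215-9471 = -4256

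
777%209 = 150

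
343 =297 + 46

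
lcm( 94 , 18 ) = 846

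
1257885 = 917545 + 340340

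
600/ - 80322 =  - 100/13387  =  - 0.01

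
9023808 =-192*( - 46999 ) 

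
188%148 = 40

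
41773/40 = 41773/40 = 1044.33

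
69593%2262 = 1733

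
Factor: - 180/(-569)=2^2  *3^2*5^1 * 569^( - 1) 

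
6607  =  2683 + 3924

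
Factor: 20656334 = 2^1*10328167^1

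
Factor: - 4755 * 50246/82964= - 17065695/5926 = - 2^(-1)*3^1*5^1*37^1*97^1 * 317^1* 2963^(-1) 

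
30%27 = 3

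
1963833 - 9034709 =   -  7070876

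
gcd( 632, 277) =1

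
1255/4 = 1255/4  =  313.75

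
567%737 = 567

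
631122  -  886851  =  - 255729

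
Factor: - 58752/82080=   -  68/95 = -2^2*5^( - 1)*17^1*19^( - 1)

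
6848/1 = 6848 = 6848.00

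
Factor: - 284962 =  - 2^1*19^1*7499^1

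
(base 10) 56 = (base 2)111000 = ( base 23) 2A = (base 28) 20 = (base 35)1L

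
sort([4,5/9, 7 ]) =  [ 5/9,4, 7] 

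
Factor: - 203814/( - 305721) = 2^1*3^(-1 ) = 2/3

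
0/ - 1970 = 0/1 = - 0.00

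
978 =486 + 492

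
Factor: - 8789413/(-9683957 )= 103^(-1 )*149^( - 1 )*193^1  *  631^( - 1 )* 45541^1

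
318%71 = 34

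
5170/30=172 + 1/3 =172.33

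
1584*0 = 0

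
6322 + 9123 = 15445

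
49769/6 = 49769/6 = 8294.83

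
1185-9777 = - 8592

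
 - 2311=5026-7337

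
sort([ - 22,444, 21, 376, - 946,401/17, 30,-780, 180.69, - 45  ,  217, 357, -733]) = [ - 946, - 780, - 733, -45, - 22 , 21, 401/17, 30  ,  180.69,  217, 357, 376, 444 ]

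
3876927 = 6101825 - 2224898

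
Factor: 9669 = 3^1* 11^1 * 293^1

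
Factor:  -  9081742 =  - 2^1*433^1*10487^1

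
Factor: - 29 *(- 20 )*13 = 7540 = 2^2 * 5^1*  13^1*29^1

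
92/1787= 92/1787 = 0.05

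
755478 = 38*19881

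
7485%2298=591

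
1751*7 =12257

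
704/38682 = 352/19341 = 0.02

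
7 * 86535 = 605745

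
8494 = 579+7915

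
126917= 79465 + 47452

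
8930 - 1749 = 7181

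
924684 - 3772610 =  - 2847926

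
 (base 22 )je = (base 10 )432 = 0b110110000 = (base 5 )3212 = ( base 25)h7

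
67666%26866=13934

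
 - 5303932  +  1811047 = -3492885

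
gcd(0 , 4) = 4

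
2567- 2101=466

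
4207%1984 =239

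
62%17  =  11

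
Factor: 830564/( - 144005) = -2^2 * 5^( - 1)* 7^1 * 83^( - 1)*347^( - 1 )*29663^1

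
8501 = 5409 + 3092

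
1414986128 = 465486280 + 949499848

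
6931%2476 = 1979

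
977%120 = 17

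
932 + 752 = 1684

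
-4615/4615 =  - 1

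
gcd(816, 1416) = 24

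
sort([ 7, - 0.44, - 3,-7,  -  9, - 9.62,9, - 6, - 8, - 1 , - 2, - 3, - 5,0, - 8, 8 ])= [ - 9.62, - 9,-8,-8 , - 7,-6,-5, - 3, - 3, - 2,-1,  -  0.44, 0, 7,8 , 9 ] 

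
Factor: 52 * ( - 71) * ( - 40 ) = 147680  =  2^5 * 5^1*13^1*71^1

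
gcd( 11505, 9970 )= 5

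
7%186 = 7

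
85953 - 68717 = 17236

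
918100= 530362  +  387738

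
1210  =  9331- 8121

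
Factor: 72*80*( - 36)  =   - 2^9*3^4*5^1 = - 207360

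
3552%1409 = 734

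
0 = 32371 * 0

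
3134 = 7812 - 4678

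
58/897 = 58/897 = 0.06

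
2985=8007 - 5022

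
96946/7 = 13849 + 3/7=13849.43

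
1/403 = 1/403 = 0.00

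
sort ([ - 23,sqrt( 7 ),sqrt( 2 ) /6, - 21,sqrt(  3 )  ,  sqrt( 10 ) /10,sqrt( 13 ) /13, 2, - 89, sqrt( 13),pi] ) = [  -  89, - 23,-21, sqrt(  2)/6 , sqrt ( 13)/13,sqrt(10)/10,sqrt( 3) , 2,sqrt( 7) , pi, sqrt( 13 ) ] 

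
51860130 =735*70558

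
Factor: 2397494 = 2^1 * 11^2*9907^1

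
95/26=3 + 17/26=3.65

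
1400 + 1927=3327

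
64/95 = 64/95 = 0.67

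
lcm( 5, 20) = 20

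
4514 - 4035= 479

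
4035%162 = 147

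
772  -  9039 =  - 8267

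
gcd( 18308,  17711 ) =199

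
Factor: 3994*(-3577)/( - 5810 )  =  1020467/415=5^( - 1)*7^1*73^1 * 83^( - 1 )*1997^1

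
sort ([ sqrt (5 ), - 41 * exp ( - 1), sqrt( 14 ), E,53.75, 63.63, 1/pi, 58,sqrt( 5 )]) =[ -41*exp(-1), 1/pi, sqrt(5 ),sqrt( 5), E, sqrt( 14), 53.75,58,63.63 ]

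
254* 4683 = 1189482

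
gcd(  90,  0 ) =90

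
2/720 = 1/360 = 0.00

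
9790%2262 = 742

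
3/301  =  3/301 = 0.01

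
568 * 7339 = 4168552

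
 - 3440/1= - 3440 = - 3440.00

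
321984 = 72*4472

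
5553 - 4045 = 1508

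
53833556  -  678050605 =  - 624217049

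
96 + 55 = 151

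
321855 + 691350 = 1013205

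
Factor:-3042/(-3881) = 2^1*3^2*13^2  *3881^(-1)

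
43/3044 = 43/3044  =  0.01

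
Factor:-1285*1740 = - 2^2 * 3^1*5^2*29^1 *257^1 = - 2235900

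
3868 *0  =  0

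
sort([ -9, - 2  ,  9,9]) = [ - 9, - 2,9,9] 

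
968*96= 92928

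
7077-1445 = 5632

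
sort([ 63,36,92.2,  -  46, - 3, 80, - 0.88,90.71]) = [ - 46, - 3, - 0.88,36, 63,80,90.71, 92.2 ]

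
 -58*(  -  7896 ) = 457968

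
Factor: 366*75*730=2^2*3^2*5^3*61^1*73^1 = 20038500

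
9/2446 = 9/2446 = 0.00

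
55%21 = 13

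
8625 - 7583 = 1042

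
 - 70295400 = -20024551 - 50270849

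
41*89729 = 3678889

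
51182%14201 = 8579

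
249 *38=9462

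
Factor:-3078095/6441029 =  - 5^1*7^( -1)*19^1 * 32401^1 * 920147^( - 1)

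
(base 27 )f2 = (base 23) hg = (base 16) 197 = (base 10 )407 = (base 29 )E1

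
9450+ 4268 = 13718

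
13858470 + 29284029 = 43142499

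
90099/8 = 11262 + 3/8 =11262.38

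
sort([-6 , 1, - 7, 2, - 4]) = [ - 7,-6,-4 , 1,  2]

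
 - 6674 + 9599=2925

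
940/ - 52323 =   -  1 + 51383/52323 = - 0.02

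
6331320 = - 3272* ( - 1935 ) 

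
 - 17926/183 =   -  17926/183= -  97.96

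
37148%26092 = 11056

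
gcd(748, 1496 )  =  748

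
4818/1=4818=4818.00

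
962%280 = 122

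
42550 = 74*575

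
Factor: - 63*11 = - 3^2*7^1*11^1 = -693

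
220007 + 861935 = 1081942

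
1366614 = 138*9903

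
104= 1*104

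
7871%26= 19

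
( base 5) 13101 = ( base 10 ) 1026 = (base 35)TB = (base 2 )10000000010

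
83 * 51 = 4233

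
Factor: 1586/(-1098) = -13/9  =  - 3^( - 2)*13^1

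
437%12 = 5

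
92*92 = 8464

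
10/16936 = 5/8468=0.00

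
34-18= 16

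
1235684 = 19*65036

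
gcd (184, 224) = 8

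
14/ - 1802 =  - 1 + 894/901=- 0.01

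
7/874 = 7/874 =0.01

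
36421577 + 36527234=72948811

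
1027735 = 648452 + 379283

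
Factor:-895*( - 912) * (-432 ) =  - 2^8*3^4*5^1*19^1*179^1 =- 352615680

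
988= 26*38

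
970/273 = 970/273 =3.55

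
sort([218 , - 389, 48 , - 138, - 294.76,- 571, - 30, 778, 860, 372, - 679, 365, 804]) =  [-679, - 571,-389, - 294.76, - 138, - 30,  48, 218,365, 372, 778, 804,860]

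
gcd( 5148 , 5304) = 156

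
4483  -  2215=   2268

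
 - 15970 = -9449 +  - 6521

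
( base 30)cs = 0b110000100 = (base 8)604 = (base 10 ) 388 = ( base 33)BP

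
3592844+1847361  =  5440205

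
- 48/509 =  - 48/509= - 0.09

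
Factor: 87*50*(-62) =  - 2^2*3^1*5^2*29^1*31^1 = -269700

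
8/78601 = 8/78601  =  0.00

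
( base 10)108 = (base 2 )1101100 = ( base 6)300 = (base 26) 44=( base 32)3C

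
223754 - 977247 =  - 753493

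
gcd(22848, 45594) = 102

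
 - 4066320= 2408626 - 6474946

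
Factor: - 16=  -2^4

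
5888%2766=356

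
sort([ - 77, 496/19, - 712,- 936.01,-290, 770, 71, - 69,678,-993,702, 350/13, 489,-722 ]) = [-993,-936.01,-722,-712, - 290, -77,  -  69,496/19,350/13,71,489,678,702 , 770] 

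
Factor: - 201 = -3^1*67^1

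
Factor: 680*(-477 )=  - 324360 =-2^3 * 3^2 * 5^1*17^1* 53^1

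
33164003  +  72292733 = 105456736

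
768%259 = 250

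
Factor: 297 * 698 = 207306 = 2^1*3^3*11^1*349^1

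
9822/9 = 3274/3 = 1091.33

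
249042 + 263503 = 512545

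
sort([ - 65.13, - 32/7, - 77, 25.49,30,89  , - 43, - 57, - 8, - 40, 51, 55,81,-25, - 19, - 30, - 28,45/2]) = [-77, - 65.13, - 57, -43, - 40, - 30, - 28,- 25,-19, - 8, - 32/7, 45/2 , 25.49,30,51,55 , 81 , 89 ]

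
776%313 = 150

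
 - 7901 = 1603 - 9504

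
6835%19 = 14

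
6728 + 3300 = 10028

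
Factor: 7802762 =2^1 * 11^1*  17^1*31^1* 673^1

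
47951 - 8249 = 39702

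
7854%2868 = 2118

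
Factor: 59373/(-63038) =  - 2^(  -  1)* 3^4* 43^( - 1)=- 81/86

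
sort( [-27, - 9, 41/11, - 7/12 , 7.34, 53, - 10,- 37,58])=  [ - 37, - 27,  -  10, - 9, - 7/12, 41/11, 7.34,  53,58] 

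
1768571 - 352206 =1416365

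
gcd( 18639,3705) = 57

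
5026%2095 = 836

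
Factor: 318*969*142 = 2^2*3^2*17^1*19^1*53^1*71^1 = 43756164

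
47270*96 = 4537920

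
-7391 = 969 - 8360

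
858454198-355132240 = 503321958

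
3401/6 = 566 + 5/6 = 566.83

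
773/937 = 773/937 = 0.82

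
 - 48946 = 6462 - 55408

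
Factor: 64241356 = 2^2*19^1*383^1*2207^1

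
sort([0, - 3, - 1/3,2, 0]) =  [-3, - 1/3,0,0,2] 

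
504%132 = 108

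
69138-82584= - 13446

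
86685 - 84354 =2331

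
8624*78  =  672672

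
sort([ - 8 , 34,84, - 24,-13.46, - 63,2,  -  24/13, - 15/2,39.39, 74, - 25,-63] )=[ - 63, - 63, - 25, - 24,  -  13.46 , - 8, - 15/2 , - 24/13,2,34,39.39, 74,84]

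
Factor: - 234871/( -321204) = 2^(-2 )*3^( - 1)*7^1*71^( - 1 )*89^1 = 623/852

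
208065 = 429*485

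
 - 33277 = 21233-54510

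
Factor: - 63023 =-19^1*31^1*107^1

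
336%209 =127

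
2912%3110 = 2912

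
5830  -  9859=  - 4029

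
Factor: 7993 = 7993^1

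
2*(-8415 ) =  - 16830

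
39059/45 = 39059/45  =  867.98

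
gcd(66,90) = 6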